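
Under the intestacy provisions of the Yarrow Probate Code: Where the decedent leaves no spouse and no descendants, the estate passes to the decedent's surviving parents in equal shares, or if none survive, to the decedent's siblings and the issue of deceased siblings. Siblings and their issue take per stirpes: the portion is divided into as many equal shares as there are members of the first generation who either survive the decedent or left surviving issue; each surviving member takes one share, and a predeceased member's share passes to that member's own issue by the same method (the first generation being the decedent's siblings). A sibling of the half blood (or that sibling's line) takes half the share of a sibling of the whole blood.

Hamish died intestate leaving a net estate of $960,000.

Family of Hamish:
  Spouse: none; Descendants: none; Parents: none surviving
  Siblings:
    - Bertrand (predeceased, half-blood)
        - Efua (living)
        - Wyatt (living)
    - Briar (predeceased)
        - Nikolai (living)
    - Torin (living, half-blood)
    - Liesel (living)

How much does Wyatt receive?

Wyatt receives $80,000.

The entire $960,000 passes to the siblings and their issue.
Counting each half-blood sibling's line as half a unit, there are 3 units in $960,000, so one unit is $320,000. Whole-blood lines (Briar and Liesel) take $320,000 each; half-blood lines (Bertrand and Torin) take $160,000 each.
Bertrand's share ($160,000) is divided into 2 shares of $80,000: Efua and Wyatt each take $80,000.
Briar's share ($320,000) passes entirely to Nikolai.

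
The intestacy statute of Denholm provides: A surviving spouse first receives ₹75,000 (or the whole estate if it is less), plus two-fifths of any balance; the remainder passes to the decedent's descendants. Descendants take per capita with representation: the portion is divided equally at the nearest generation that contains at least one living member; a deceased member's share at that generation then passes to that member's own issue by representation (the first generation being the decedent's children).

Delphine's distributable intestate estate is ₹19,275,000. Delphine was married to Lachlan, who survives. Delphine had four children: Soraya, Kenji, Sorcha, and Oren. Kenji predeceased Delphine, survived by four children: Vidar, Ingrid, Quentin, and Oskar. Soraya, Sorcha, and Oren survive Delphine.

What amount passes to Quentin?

Lachlan first takes ₹75,000, leaving a balance of ₹19,200,000. Lachlan then takes two-fifths of the balance (₹7,680,000), for a total of ₹7,755,000. The remaining ₹11,520,000 passes to the descendants.
The descendants' portion (₹11,520,000) is divided into 4 shares of ₹2,880,000: Soraya, Sorcha, and Oren each take ₹2,880,000; Kenji's ₹2,880,000 share passes to Kenji's issue.
Kenji's share (₹2,880,000) is divided into 4 shares of ₹720,000: Vidar, Ingrid, Quentin, and Oskar each take ₹720,000.

Quentin receives ₹720,000.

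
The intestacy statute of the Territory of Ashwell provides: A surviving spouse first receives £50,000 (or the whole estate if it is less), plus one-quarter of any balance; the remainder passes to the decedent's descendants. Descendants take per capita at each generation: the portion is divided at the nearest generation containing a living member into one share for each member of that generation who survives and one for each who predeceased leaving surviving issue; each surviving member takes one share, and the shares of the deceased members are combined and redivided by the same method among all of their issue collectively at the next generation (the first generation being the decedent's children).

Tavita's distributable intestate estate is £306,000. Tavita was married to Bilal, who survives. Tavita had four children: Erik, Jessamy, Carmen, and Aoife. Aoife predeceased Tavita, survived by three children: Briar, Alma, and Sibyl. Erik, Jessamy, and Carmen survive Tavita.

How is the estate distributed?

Bilal: £114,000; Erik: £48,000; Jessamy: £48,000; Carmen: £48,000; Briar: £16,000; Alma: £16,000; Sibyl: £16,000

Bilal first takes £50,000, leaving a balance of £256,000. Bilal then takes one-quarter of the balance (£64,000), for a total of £114,000. The remaining £192,000 passes to the descendants.
The descendants' portion (£192,000) is divided at the children's generation into 4 shares of £48,000. Erik, Jessamy, and Carmen each take £48,000. The remaining share for the deceased Aoife (£48,000) is carried to the next generation.
That pool (£48,000) is divided at the grandchildren's generation equally among Briar, Alma, and Sibyl: £16,000 each.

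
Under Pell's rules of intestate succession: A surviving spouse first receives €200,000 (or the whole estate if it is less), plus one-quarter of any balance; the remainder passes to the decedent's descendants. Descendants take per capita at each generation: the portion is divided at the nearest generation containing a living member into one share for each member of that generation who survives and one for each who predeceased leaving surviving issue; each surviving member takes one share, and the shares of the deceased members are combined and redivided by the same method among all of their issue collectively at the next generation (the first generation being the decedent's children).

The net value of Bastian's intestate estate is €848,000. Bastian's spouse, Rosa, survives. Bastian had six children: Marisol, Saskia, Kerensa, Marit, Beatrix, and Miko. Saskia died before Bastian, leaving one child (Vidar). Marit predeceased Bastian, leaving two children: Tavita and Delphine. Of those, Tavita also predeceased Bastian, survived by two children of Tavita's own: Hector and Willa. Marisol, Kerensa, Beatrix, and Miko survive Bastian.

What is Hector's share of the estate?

Hector receives €27,000.

Rosa first takes €200,000, leaving a balance of €648,000. Rosa then takes one-quarter of the balance (€162,000), for a total of €362,000. The remaining €486,000 passes to the descendants.
The descendants' portion (€486,000) is divided at the children's generation into 6 shares of €81,000. Marisol, Kerensa, Beatrix, and Miko each take €81,000. The 2 shares of the deceased (Saskia and Marit) are combined into a pool of €162,000.
That pool (€162,000) is divided at the grandchildren's generation into 3 shares of €54,000. Vidar and Delphine each take €54,000. The remaining share for the deceased Tavita (€54,000) is carried to the next generation.
That pool (€54,000) is divided at the great-grandchildren's generation equally among Hector and Willa: €27,000 each.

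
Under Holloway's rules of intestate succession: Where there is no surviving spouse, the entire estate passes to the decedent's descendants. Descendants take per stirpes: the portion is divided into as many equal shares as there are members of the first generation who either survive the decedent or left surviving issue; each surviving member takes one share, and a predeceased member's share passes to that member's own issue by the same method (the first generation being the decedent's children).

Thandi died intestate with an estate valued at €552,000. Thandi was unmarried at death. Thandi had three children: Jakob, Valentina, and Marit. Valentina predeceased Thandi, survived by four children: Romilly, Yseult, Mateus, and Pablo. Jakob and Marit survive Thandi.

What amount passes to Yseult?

Yseult receives €46,000.

The entire €552,000 passes to the descendants.
That amount (€552,000) is divided into 3 shares of €184,000: Jakob and Marit each take €184,000; Valentina's €184,000 share passes to Valentina's issue.
Valentina's share (€184,000) is divided into 4 shares of €46,000: Romilly, Yseult, Mateus, and Pablo each take €46,000.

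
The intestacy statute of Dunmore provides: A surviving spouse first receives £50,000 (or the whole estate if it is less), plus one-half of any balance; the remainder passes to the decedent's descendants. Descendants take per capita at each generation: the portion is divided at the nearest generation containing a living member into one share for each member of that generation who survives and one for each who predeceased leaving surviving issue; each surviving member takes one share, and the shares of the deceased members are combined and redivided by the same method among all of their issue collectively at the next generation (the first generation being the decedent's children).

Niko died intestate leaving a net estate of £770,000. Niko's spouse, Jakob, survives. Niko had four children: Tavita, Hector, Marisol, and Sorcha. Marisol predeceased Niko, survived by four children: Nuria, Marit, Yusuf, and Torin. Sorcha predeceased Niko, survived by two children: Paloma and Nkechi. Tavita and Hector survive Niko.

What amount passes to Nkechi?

Nkechi receives £30,000.

Jakob first takes £50,000, leaving a balance of £720,000. Jakob then takes one-half of the balance (£360,000), for a total of £410,000. The remaining £360,000 passes to the descendants.
The descendants' portion (£360,000) is divided at the children's generation into 4 shares of £90,000. Tavita and Hector each take £90,000. The 2 shares of the deceased (Marisol and Sorcha) are combined into a pool of £180,000.
That pool (£180,000) is divided at the grandchildren's generation equally among Nuria, Marit, Yusuf, Torin, Paloma, and Nkechi: £30,000 each.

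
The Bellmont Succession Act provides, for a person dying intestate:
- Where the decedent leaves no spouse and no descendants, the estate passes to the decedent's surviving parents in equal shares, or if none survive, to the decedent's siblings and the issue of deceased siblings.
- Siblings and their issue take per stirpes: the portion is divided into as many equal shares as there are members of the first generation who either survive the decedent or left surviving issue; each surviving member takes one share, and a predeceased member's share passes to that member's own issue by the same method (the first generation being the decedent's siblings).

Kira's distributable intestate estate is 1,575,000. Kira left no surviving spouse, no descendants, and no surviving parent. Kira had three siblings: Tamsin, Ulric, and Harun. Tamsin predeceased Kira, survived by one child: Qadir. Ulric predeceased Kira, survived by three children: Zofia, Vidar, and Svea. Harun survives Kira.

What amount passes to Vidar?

Vidar receives 175,000.

The entire 1,575,000 passes to the siblings and their issue.
That amount (1,575,000) is divided into 3 shares of 525,000: Harun takes 525,000; Tamsin's 525,000 share passes to Tamsin's issue; Ulric's 525,000 share passes to Ulric's issue.
Tamsin's share (525,000) passes entirely to Qadir.
Ulric's share (525,000) is divided into 3 shares of 175,000: Zofia, Vidar, and Svea each take 175,000.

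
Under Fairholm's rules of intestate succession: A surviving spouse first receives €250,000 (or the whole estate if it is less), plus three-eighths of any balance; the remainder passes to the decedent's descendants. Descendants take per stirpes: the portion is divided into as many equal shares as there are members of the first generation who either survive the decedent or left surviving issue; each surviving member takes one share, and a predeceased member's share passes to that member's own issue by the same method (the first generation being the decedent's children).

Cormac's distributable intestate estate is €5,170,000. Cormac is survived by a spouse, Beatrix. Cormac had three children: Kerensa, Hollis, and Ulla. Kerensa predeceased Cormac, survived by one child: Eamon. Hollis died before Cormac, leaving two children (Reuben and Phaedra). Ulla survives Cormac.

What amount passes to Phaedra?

Beatrix first takes €250,000, leaving a balance of €4,920,000. Beatrix then takes three-eighths of the balance (€1,845,000), for a total of €2,095,000. The remaining €3,075,000 passes to the descendants.
The descendants' portion (€3,075,000) is divided into 3 shares of €1,025,000: Ulla takes €1,025,000; Kerensa's €1,025,000 share passes to Kerensa's issue; Hollis's €1,025,000 share passes to Hollis's issue.
Kerensa's share (€1,025,000) passes entirely to Eamon.
Hollis's share (€1,025,000) is divided into 2 shares of €512,500: Reuben and Phaedra each take €512,500.

Phaedra receives €512,500.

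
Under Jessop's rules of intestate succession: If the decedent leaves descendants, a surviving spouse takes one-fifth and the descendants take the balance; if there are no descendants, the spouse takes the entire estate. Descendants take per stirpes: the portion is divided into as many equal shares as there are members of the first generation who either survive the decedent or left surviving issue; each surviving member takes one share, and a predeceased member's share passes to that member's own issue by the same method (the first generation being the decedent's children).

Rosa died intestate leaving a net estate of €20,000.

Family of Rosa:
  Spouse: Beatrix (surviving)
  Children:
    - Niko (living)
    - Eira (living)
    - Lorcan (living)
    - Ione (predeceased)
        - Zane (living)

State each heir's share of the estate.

Beatrix takes one-fifth of €20,000 = €4,000. The remaining €16,000 passes to the descendants.
The descendants' portion (€16,000) is divided into 4 shares of €4,000: Niko, Eira, and Lorcan each take €4,000; Ione's €4,000 share passes to Ione's issue.
Ione's share (€4,000) passes entirely to Zane.

Beatrix: €4,000; Niko: €4,000; Eira: €4,000; Lorcan: €4,000; Zane: €4,000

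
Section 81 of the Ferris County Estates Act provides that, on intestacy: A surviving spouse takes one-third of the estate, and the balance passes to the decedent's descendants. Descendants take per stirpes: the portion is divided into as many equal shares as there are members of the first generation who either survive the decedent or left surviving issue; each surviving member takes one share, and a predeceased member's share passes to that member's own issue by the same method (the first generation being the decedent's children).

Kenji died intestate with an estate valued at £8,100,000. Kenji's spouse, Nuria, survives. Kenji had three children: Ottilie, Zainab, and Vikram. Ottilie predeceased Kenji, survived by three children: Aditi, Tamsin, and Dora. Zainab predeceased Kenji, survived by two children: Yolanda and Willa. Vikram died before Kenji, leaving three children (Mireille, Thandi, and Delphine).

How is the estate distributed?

Nuria: £2,700,000; Aditi: £600,000; Tamsin: £600,000; Dora: £600,000; Yolanda: £900,000; Willa: £900,000; Mireille: £600,000; Thandi: £600,000; Delphine: £600,000

Nuria takes one-third of £8,100,000 = £2,700,000. The remaining £5,400,000 passes to the descendants.
The descendants' portion (£5,400,000) is divided into 3 shares of £1,800,000: Ottilie's £1,800,000 share passes to Ottilie's issue; Zainab's £1,800,000 share passes to Zainab's issue; Vikram's £1,800,000 share passes to Vikram's issue.
Ottilie's share (£1,800,000) is divided into 3 shares of £600,000: Aditi, Tamsin, and Dora each take £600,000.
Zainab's share (£1,800,000) is divided into 2 shares of £900,000: Yolanda and Willa each take £900,000.
Vikram's share (£1,800,000) is divided into 3 shares of £600,000: Mireille, Thandi, and Delphine each take £600,000.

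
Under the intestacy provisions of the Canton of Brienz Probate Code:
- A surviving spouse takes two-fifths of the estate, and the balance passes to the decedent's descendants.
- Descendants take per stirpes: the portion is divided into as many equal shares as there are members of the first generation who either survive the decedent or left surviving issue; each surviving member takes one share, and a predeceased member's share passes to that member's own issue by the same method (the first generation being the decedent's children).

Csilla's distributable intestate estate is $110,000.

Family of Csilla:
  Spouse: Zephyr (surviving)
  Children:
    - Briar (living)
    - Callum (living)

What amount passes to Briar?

Zephyr takes two-fifths of $110,000 = $44,000. The remaining $66,000 passes to the descendants.
The descendants' portion ($66,000) is divided into 2 shares of $33,000: Briar and Callum each take $33,000.

Briar receives $33,000.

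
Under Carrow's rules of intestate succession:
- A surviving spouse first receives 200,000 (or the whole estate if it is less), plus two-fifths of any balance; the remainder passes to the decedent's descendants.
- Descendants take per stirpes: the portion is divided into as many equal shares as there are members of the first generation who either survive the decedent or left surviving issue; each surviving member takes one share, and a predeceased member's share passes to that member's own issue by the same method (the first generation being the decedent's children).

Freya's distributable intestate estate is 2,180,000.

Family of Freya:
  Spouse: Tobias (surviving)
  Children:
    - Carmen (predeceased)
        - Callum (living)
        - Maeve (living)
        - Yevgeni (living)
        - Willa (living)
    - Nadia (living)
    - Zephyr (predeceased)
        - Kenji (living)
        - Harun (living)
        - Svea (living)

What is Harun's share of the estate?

Tobias first takes 200,000, leaving a balance of 1,980,000. Tobias then takes two-fifths of the balance (792,000), for a total of 992,000. The remaining 1,188,000 passes to the descendants.
The descendants' portion (1,188,000) is divided into 3 shares of 396,000: Nadia takes 396,000; Carmen's 396,000 share passes to Carmen's issue; Zephyr's 396,000 share passes to Zephyr's issue.
Carmen's share (396,000) is divided into 4 shares of 99,000: Callum, Maeve, Yevgeni, and Willa each take 99,000.
Zephyr's share (396,000) is divided into 3 shares of 132,000: Kenji, Harun, and Svea each take 132,000.

Harun receives 132,000.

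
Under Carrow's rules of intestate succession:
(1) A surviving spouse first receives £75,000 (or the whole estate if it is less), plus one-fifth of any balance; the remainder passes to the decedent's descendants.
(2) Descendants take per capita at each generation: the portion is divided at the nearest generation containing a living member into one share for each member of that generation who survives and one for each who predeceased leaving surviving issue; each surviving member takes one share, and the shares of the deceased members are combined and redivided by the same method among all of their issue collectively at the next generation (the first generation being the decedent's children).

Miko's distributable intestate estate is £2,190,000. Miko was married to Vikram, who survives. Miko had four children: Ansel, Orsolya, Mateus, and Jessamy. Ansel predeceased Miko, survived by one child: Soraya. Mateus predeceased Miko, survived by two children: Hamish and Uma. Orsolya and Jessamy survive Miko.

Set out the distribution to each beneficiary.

Vikram first takes £75,000, leaving a balance of £2,115,000. Vikram then takes one-fifth of the balance (£423,000), for a total of £498,000. The remaining £1,692,000 passes to the descendants.
The descendants' portion (£1,692,000) is divided at the children's generation into 4 shares of £423,000. Orsolya and Jessamy each take £423,000. The 2 shares of the deceased (Ansel and Mateus) are combined into a pool of £846,000.
That pool (£846,000) is divided at the grandchildren's generation equally among Soraya, Hamish, and Uma: £282,000 each.

Vikram: £498,000; Soraya: £282,000; Orsolya: £423,000; Hamish: £282,000; Uma: £282,000; Jessamy: £423,000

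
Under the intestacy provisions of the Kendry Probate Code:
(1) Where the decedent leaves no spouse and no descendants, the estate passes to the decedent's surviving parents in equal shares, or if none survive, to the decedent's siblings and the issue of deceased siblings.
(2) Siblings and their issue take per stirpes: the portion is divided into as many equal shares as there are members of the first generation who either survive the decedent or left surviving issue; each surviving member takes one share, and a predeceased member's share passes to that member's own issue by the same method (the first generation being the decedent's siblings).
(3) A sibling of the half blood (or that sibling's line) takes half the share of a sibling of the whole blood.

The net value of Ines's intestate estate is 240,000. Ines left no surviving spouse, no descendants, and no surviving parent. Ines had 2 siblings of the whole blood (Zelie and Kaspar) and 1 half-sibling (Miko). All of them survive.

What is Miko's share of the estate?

The entire 240,000 passes to the siblings and their issue.
Counting each half-blood sibling's line as half a unit, there are 5/2 units in 240,000, so one unit is 96,000. Whole-blood lines (Zelie and Kaspar) take 96,000 each; half-blood lines (Miko) take 48,000 each.

Miko receives 48,000.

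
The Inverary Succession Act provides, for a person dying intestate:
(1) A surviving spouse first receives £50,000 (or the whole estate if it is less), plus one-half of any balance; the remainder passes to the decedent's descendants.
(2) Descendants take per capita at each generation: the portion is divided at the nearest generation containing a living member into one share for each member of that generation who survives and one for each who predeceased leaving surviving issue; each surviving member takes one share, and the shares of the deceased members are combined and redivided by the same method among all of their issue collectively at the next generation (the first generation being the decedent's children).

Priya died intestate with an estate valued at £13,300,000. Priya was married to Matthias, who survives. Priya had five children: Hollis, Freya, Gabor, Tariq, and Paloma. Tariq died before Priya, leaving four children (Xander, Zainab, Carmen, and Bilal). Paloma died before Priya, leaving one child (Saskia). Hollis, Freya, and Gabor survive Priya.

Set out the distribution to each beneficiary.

Matthias first takes £50,000, leaving a balance of £13,250,000. Matthias then takes one-half of the balance (£6,625,000), for a total of £6,675,000. The remaining £6,625,000 passes to the descendants.
The descendants' portion (£6,625,000) is divided at the children's generation into 5 shares of £1,325,000. Hollis, Freya, and Gabor each take £1,325,000. The 2 shares of the deceased (Tariq and Paloma) are combined into a pool of £2,650,000.
That pool (£2,650,000) is divided at the grandchildren's generation equally among Xander, Zainab, Carmen, Bilal, and Saskia: £530,000 each.

Matthias: £6,675,000; Hollis: £1,325,000; Freya: £1,325,000; Gabor: £1,325,000; Xander: £530,000; Zainab: £530,000; Carmen: £530,000; Bilal: £530,000; Saskia: £530,000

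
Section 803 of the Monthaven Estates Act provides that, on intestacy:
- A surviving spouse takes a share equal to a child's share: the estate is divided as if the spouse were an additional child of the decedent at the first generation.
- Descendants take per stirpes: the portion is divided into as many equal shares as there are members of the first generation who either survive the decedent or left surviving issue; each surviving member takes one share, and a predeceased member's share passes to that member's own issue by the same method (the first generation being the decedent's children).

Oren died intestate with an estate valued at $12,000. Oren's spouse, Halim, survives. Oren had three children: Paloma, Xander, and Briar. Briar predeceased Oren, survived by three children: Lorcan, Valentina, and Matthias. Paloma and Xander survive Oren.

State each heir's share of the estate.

The spouse counts as an additional share at the children's level, so there are 4 primary shares of $3,000. Halim takes one such share ($3,000).
The children's combined portion ($9,000) is divided into 3 shares of $3,000: Paloma and Xander each take $3,000; Briar's $3,000 share passes to Briar's issue.
Briar's share ($3,000) is divided into 3 shares of $1,000: Lorcan, Valentina, and Matthias each take $1,000.

Halim: $3,000; Paloma: $3,000; Xander: $3,000; Lorcan: $1,000; Valentina: $1,000; Matthias: $1,000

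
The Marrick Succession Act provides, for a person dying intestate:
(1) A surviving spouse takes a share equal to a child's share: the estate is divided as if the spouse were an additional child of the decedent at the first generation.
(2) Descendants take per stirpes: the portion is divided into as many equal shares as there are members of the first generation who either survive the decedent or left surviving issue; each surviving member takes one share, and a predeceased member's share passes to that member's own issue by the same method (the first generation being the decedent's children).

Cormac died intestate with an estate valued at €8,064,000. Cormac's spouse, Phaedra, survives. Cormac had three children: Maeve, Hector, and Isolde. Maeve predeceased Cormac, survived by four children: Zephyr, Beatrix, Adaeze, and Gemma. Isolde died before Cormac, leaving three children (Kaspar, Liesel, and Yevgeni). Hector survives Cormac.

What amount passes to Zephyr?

The spouse counts as an additional share at the children's level, so there are 4 primary shares of €2,016,000. Phaedra takes one such share (€2,016,000).
The children's combined portion (€6,048,000) is divided into 3 shares of €2,016,000: Hector takes €2,016,000; Maeve's €2,016,000 share passes to Maeve's issue; Isolde's €2,016,000 share passes to Isolde's issue.
Maeve's share (€2,016,000) is divided into 4 shares of €504,000: Zephyr, Beatrix, Adaeze, and Gemma each take €504,000.
Isolde's share (€2,016,000) is divided into 3 shares of €672,000: Kaspar, Liesel, and Yevgeni each take €672,000.

Zephyr receives €504,000.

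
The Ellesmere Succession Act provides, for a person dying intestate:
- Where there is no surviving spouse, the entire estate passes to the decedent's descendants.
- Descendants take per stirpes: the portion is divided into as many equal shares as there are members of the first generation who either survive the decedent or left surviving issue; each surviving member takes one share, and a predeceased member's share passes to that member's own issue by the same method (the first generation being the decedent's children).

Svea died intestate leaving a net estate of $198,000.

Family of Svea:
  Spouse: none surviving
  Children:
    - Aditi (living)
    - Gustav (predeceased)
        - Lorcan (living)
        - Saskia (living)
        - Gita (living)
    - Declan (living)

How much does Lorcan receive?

The entire $198,000 passes to the descendants.
That amount ($198,000) is divided into 3 shares of $66,000: Aditi and Declan each take $66,000; Gustav's $66,000 share passes to Gustav's issue.
Gustav's share ($66,000) is divided into 3 shares of $22,000: Lorcan, Saskia, and Gita each take $22,000.

Lorcan receives $22,000.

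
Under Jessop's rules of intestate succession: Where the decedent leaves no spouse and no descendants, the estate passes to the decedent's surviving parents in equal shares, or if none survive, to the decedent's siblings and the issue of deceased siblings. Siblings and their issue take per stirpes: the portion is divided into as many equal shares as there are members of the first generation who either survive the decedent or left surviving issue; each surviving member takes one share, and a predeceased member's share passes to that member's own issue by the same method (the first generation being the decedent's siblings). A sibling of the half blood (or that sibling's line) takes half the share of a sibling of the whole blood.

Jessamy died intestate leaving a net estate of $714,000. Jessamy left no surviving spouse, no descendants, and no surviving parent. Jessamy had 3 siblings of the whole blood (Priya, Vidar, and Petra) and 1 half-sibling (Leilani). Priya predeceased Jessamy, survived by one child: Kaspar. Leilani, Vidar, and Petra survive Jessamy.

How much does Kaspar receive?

Kaspar receives $204,000.

The entire $714,000 passes to the siblings and their issue.
Counting each half-blood sibling's line as half a unit, there are 7/2 units in $714,000, so one unit is $204,000. Whole-blood lines (Priya, Vidar, and Petra) take $204,000 each; half-blood lines (Leilani) take $102,000 each.
Priya's share ($204,000) passes entirely to Kaspar.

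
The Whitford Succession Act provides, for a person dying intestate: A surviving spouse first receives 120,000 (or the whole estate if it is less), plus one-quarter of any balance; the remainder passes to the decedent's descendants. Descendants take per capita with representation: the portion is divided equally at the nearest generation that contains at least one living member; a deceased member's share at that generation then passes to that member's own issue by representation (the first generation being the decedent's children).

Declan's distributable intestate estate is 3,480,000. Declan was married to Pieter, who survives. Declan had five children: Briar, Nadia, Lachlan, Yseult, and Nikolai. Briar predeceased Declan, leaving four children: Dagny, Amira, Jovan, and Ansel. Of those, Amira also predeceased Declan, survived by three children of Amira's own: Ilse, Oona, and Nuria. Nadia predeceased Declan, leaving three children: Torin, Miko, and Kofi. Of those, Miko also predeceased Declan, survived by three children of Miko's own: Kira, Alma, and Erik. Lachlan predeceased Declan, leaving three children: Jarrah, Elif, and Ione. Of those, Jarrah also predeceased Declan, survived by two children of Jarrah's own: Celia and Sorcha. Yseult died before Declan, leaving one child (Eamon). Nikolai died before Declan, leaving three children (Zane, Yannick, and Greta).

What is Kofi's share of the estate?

Kofi receives 180,000.

Pieter first takes 120,000, leaving a balance of 3,360,000. Pieter then takes one-quarter of the balance (840,000), for a total of 960,000. The remaining 2,520,000 passes to the descendants.
No child survives, so the initial division is made at the grandchildren's generation.
The descendants' portion (2,520,000) is divided into 14 shares of 180,000: Dagny, Jovan, Ansel, Torin, Kofi, Elif, Ione, Eamon, Zane, Yannick, and Greta each take 180,000; Amira's 180,000 share passes to Amira's issue; Miko's 180,000 share passes to Miko's issue; Jarrah's 180,000 share passes to Jarrah's issue.
Amira's share (180,000) is divided into 3 shares of 60,000: Ilse, Oona, and Nuria each take 60,000.
Miko's share (180,000) is divided into 3 shares of 60,000: Kira, Alma, and Erik each take 60,000.
Jarrah's share (180,000) is divided into 2 shares of 90,000: Celia and Sorcha each take 90,000.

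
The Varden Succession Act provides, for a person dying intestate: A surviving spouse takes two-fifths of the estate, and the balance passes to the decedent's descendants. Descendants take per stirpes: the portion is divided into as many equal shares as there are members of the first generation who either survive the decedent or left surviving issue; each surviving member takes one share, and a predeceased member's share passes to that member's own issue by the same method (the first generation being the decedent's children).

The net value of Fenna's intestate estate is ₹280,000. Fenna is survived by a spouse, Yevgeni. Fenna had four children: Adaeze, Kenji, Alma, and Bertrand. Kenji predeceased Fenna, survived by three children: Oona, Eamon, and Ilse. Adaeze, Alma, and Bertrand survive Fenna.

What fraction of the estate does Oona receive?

Oona receives 1/20 of the estate.

Yevgeni takes two-fifths of ₹280,000 = ₹112,000. The remaining ₹168,000 passes to the descendants.
The descendants' portion (₹168,000) is divided into 4 shares of ₹42,000: Adaeze, Alma, and Bertrand each take ₹42,000; Kenji's ₹42,000 share passes to Kenji's issue.
Kenji's share (₹42,000) is divided into 3 shares of ₹14,000: Oona, Eamon, and Ilse each take ₹14,000.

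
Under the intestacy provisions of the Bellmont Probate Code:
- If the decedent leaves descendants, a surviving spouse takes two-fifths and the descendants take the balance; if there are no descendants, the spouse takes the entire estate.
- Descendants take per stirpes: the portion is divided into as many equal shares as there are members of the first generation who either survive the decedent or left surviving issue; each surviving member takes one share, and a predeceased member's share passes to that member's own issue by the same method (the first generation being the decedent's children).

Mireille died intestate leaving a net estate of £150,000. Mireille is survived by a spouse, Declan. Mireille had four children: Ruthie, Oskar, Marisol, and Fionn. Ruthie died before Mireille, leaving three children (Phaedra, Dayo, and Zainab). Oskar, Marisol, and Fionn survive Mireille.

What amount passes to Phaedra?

Declan takes two-fifths of £150,000 = £60,000. The remaining £90,000 passes to the descendants.
The descendants' portion (£90,000) is divided into 4 shares of £22,500: Oskar, Marisol, and Fionn each take £22,500; Ruthie's £22,500 share passes to Ruthie's issue.
Ruthie's share (£22,500) is divided into 3 shares of £7,500: Phaedra, Dayo, and Zainab each take £7,500.

Phaedra receives £7,500.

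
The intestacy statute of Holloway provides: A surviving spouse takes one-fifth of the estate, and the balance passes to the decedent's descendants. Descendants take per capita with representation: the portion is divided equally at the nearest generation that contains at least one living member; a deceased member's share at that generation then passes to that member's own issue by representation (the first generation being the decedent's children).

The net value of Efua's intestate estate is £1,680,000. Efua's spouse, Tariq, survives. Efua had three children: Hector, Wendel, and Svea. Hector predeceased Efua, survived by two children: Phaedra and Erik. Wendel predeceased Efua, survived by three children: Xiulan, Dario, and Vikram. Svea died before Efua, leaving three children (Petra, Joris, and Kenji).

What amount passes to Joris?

Joris receives £168,000.

Tariq takes one-fifth of £1,680,000 = £336,000. The remaining £1,344,000 passes to the descendants.
No child survives, so the initial division is made at the grandchildren's generation.
The descendants' portion (£1,344,000) is divided into 8 shares of £168,000: Phaedra, Erik, Xiulan, Dario, Vikram, Petra, Joris, and Kenji each take £168,000.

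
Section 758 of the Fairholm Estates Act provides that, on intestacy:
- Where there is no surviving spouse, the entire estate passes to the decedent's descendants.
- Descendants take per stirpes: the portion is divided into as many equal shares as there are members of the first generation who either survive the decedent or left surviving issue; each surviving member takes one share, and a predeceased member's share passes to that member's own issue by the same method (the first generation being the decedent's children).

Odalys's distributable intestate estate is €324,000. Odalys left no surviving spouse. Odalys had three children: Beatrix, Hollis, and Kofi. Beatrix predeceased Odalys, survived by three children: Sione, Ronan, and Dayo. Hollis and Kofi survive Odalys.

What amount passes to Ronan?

The entire €324,000 passes to the descendants.
That amount (€324,000) is divided into 3 shares of €108,000: Hollis and Kofi each take €108,000; Beatrix's €108,000 share passes to Beatrix's issue.
Beatrix's share (€108,000) is divided into 3 shares of €36,000: Sione, Ronan, and Dayo each take €36,000.

Ronan receives €36,000.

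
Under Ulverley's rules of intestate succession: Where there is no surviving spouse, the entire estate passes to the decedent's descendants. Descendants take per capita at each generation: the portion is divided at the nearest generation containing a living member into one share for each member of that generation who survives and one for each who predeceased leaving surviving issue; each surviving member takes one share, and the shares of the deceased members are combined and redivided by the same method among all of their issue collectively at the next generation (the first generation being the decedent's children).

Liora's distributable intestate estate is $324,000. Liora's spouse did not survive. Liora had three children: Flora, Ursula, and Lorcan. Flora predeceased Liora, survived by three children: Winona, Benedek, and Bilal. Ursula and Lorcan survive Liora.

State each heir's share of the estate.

The entire $324,000 passes to the descendants.
That amount ($324,000) is divided at the children's generation into 3 shares of $108,000. Ursula and Lorcan each take $108,000. The remaining share for the deceased Flora ($108,000) is carried to the next generation.
That pool ($108,000) is divided at the grandchildren's generation equally among Winona, Benedek, and Bilal: $36,000 each.

Winona: $36,000; Benedek: $36,000; Bilal: $36,000; Ursula: $108,000; Lorcan: $108,000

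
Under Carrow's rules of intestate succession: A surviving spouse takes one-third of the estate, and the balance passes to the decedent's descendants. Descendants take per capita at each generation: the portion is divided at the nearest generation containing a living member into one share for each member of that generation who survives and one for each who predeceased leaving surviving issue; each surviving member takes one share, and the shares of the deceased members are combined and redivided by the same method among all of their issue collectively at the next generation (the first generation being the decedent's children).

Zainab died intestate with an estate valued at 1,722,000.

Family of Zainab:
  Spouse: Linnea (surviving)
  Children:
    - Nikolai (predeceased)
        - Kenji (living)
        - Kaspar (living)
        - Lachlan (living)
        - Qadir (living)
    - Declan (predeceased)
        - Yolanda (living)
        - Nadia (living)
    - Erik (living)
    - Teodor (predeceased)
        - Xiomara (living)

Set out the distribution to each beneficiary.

Linnea takes one-third of 1,722,000 = 574,000. The remaining 1,148,000 passes to the descendants.
The descendants' portion (1,148,000) is divided at the children's generation into 4 shares of 287,000. Erik takes 287,000. The 3 shares of the deceased (Nikolai, Declan, and Teodor) are combined into a pool of 861,000.
That pool (861,000) is divided at the grandchildren's generation equally among Kenji, Kaspar, Lachlan, Qadir, Yolanda, Nadia, and Xiomara: 123,000 each.

Linnea: 574,000; Kenji: 123,000; Kaspar: 123,000; Lachlan: 123,000; Qadir: 123,000; Yolanda: 123,000; Nadia: 123,000; Erik: 287,000; Xiomara: 123,000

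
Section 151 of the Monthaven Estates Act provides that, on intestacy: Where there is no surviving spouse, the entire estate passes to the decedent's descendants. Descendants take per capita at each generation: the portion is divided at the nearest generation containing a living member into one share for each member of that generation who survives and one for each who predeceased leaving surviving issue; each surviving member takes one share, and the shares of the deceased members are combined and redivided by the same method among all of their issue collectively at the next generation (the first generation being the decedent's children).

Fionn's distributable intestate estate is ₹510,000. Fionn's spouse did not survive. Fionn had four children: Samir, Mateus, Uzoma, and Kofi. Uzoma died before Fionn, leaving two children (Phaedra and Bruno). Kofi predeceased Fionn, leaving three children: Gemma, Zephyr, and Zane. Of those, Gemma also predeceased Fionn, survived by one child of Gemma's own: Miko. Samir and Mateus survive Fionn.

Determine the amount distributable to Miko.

Miko receives ₹51,000.

The entire ₹510,000 passes to the descendants.
That amount (₹510,000) is divided at the children's generation into 4 shares of ₹127,500. Samir and Mateus each take ₹127,500. The 2 shares of the deceased (Uzoma and Kofi) are combined into a pool of ₹255,000.
That pool (₹255,000) is divided at the grandchildren's generation into 5 shares of ₹51,000. Phaedra, Bruno, Zephyr, and Zane each take ₹51,000. The remaining share for the deceased Gemma (₹51,000) is carried to the next generation.
That pool (₹51,000) passes entirely to Miko, the sole taker at the great-grandchildren's generation.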